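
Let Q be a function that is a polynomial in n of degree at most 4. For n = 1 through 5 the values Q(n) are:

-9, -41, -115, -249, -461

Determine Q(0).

First differences: -32, -74, -134, -212. Second differences: -42, -60, -78. Third differences: -18, -18.
Level-3 differences are constant, so Q has degree 3.
Fitting a degree-3 polynomial gives Q(n) = -3n³ - 3n² - 2n - 1.
Then Q(0) = -1.

-1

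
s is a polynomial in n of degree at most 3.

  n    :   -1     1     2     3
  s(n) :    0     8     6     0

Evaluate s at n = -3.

-24

Write s(n) = an³ + bn² + cn + d; the 4 given values yield a linear system in the 4 coefficients.
Solving, the leading coefficient vanishes, and s(n) = -2n² + 4n + 6.
Then s(-3) = -24.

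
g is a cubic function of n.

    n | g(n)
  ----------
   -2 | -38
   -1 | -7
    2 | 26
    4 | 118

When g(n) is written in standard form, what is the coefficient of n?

8

Write g(n) = an³ + bn² + cn + d; the 4 given values yield a linear system in the 4 coefficients.
Solving, g(n) = 2n³ - 3n² + 8n + 6.
The coefficient of n is 8.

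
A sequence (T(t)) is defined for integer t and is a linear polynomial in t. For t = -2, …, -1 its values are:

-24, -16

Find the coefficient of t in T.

8

Write T(t) = at + b; the 2 given values yield a linear system in the 2 coefficients.
Solving, T(t) = 8t - 8.
The coefficient of t is 8.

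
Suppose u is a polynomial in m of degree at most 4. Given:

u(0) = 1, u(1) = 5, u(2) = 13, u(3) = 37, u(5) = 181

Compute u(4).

Write u(m) = am^4 + bm³ + cm² + dm + e; the 5 given values yield a linear system in the 5 coefficients.
Solving, the leading coefficient vanishes, and u(m) = 2m³ - 4m² + 6m + 1.
Then u(4) = 89.

89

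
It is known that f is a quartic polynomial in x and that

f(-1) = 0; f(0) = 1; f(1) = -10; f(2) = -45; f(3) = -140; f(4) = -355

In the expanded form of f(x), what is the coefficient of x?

First differences: 1, -11, -35, -95, -215. Second differences: -12, -24, -60, -120. Third differences: -12, -36, -60. Fourth differences: -24, -24.
Level-4 differences are constant, so f has degree 4.
Fitting a degree-4 polynomial gives f(x) = -x^4 - 5x² - 5x + 1.
The coefficient of x is -5.

-5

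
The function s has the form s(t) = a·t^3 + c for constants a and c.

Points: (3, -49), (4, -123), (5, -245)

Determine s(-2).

21

From s(3) = -49 and s(4) = -123: 27a + c = -49 and 64a + c = -123.
Subtracting: 37a = -74, so a = -2; then c = -49 − (-2)·27 = 5.
So s(t) = -2t³ + 5, and s(-2) = 21.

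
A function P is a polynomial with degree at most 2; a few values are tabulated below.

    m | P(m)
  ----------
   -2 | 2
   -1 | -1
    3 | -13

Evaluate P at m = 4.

Write P(m) = am² + bm + c; the 3 given values yield a linear system in the 3 coefficients.
Solving, the leading coefficient vanishes, and P(m) = -3m - 4.
Then P(4) = -16.

-16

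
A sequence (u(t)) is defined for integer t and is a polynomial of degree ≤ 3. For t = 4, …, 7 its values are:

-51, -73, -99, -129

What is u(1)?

First differences: -22, -26, -30. Second differences: -4, -4.
Level-2 differences are constant, so u has degree 2.
Fitting a degree-2 polynomial gives u(t) = -2t² - 4t - 3.
Then u(1) = -9.

-9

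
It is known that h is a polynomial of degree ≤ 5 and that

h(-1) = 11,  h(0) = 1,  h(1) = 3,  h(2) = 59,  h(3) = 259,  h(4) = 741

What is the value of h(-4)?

First differences: -10, 2, 56, 200, 482. Second differences: 12, 54, 144, 282. Third differences: 42, 90, 138. Fourth differences: 48, 48.
Level-4 differences are constant, so h has degree 4.
Fitting a degree-4 polynomial gives h(n) = 2n^4 + 3n³ + 4n² - 7n + 1.
Then h(-4) = 413.

413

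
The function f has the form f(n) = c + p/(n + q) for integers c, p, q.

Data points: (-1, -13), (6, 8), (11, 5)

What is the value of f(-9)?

(f(n) − c)(n + q) = p for each data point; the three points give a linear system in c and q, then p follows.
Solving: c = 2, q = -1, p = 30, so f(n) = 2 + 30/(n − 1).
Then f(-9) = 2 + 30/(-10) = -1.

-1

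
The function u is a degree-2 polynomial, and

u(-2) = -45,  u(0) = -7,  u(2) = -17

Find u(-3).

-82

Write u(x) = ax² + bx + c; the 3 given values yield a linear system in the 3 coefficients.
Solving, u(x) = -6x² + 7x - 7.
Then u(-3) = -82.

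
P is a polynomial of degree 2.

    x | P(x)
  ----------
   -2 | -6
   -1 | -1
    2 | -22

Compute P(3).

-41

Write P(x) = ax² + bx + c; the 3 given values yield a linear system in the 3 coefficients.
Solving, P(x) = -3x² - 4x - 2.
Then P(3) = -41.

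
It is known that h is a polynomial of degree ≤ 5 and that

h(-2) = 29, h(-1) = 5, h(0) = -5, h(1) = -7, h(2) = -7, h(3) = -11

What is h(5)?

-55

Write h(m) = am^5 + bm^4 + cm³ + dm² + em + p; the 6 given values yield a linear system in the 6 coefficients.
Solving, the top 2 coefficients vanish, and h(m) = -m³ + 4m² - 5m - 5.
Then h(5) = -55.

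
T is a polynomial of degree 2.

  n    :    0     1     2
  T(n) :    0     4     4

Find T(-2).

-20

Write T(n) = an² + bn + c; the 3 given values yield a linear system in the 3 coefficients.
Solving, T(n) = -2n² + 6n.
Then T(-2) = -20.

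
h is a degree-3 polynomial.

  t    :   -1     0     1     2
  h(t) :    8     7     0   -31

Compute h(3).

-104

Write h(t) = at³ + bt² + ct + d; the 4 given values yield a linear system in the 4 coefficients.
Solving, h(t) = -3t³ - 3t² - t + 7.
Then h(3) = -104.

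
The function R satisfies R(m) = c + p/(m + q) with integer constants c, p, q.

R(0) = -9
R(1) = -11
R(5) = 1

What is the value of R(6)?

(R(m) − c)(m + q) = p for each data point; the three points give a linear system in c and q, then p follows.
Solving: c = -5, q = -3, p = 12, so R(m) = -5 + 12/(m − 3).
Then R(6) = -5 + 12/3 = -1.

-1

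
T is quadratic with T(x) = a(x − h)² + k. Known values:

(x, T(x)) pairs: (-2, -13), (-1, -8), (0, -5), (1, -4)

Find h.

1

First differences 5, 3, 1; second difference -2 = 2a, so a = -1.
Expanding, the x-coefficient is −2ah = 2h; matching it to the data gives h = 1, and then k = -4.
So T(x) = -1(x − 1)² − 4.
Hence h = 1.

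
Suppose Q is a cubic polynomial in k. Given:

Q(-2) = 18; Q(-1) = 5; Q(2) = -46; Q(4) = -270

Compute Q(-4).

146

Write Q(k) = ak³ + bk² + ck + d; the 4 given values yield a linear system in the 4 coefficients.
Solving, Q(k) = -3k³ - 4k² - 4k + 2.
Then Q(-4) = 146.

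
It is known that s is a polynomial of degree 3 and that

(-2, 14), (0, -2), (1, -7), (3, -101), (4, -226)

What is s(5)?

-427

Write s(m) = am³ + bm² + cm + d; the 5 given values yield a linear system in the 4 coefficients.
Solving, s(m) = -3m³ - 2m² - 2.
Then s(5) = -427.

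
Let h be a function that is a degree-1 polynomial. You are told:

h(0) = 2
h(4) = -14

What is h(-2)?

10

Write h(x) = ax + b; the 2 given values yield a linear system in the 2 coefficients.
Solving, h(x) = -4x + 2.
Then h(-2) = 10.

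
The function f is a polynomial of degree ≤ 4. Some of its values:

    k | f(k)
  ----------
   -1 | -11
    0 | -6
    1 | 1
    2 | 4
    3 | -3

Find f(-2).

First differences: 5, 7, 3, -7. Second differences: 2, -4, -10. Third differences: -6, -6.
Level-3 differences are constant, so f has degree 3.
Fitting a degree-3 polynomial gives f(k) = -k³ + k² + 7k - 6.
Then f(-2) = -8.

-8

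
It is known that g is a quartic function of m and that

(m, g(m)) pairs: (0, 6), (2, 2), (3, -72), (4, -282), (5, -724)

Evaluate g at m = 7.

-2808

Write g(m) = am^4 + bm³ + cm² + dm + e; the 5 given values yield a linear system in the 5 coefficients.
Solving, g(m) = -m^4 - 2m³ + 5m² + 4m + 6.
Then g(7) = -2808.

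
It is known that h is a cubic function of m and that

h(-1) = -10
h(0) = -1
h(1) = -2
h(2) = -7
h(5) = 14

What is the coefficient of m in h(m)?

3

Write h(m) = am³ + bm² + cm + d; the 5 given values yield a linear system in the 4 coefficients.
Solving, h(m) = m³ - 5m² + 3m - 1.
The coefficient of m is 3.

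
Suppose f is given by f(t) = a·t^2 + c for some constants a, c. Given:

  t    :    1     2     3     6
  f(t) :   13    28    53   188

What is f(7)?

From f(1) = 13 and f(2) = 28: 1a + c = 13 and 4a + c = 28.
Subtracting: 3a = 15, so a = 5; then c = 13 − 5·1 = 8.
So f(t) = 5t² + 8, and f(7) = 253.

253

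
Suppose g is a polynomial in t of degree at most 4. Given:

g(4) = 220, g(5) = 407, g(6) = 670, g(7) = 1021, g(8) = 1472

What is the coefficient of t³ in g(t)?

2

First differences: 187, 263, 351, 451. Second differences: 76, 88, 100. Third differences: 12, 12.
Level-3 differences are constant, so g has degree 3.
Fitting a degree-3 polynomial gives g(t) = 2t³ + 8t² - 7t - 8.
The coefficient of t³ is 2.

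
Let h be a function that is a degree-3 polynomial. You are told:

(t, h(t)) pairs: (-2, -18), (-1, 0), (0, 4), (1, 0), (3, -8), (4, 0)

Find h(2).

Write h(t) = at³ + bt² + ct + d; the 6 given values yield a linear system in the 4 coefficients.
Solving, h(t) = t³ - 4t² - t + 4.
Then h(2) = -6.

-6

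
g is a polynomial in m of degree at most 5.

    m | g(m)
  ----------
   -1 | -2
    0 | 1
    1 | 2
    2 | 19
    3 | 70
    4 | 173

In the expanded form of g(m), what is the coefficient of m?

-1

First differences: 3, 1, 17, 51, 103. Second differences: -2, 16, 34, 52. Third differences: 18, 18, 18.
Level-3 differences are constant, so g has degree 3.
Fitting a degree-3 polynomial gives g(m) = 3m³ - m² - m + 1.
The coefficient of m is -1.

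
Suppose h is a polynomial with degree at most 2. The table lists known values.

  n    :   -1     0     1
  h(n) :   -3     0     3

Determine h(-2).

Write h(n) = an² + bn + c; the 3 given values yield a linear system in the 3 coefficients.
Solving, the leading coefficient vanishes, and h(n) = 3n.
Then h(-2) = -6.

-6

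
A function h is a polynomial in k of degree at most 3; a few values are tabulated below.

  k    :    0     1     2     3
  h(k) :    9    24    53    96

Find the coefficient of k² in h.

First differences: 15, 29, 43. Second differences: 14, 14.
Level-2 differences are constant, so h has degree 2.
Fitting a degree-2 polynomial gives h(k) = 7k² + 8k + 9.
The coefficient of k² is 7.

7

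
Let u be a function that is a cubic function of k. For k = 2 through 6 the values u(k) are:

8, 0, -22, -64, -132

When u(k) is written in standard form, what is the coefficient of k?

Write u(k) = ak³ + bk² + ck + d; the 5 given values yield a linear system in the 4 coefficients.
Solving, u(k) = -k³ + 2k² + k + 6.
The coefficient of k is 1.

1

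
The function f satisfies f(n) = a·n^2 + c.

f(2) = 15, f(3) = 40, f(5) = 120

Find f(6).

From f(2) = 15 and f(3) = 40: 4a + c = 15 and 9a + c = 40.
Subtracting: 5a = 25, so a = 5; then c = 15 − 5·4 = -5.
So f(n) = 5n² − 5, and f(6) = 175.

175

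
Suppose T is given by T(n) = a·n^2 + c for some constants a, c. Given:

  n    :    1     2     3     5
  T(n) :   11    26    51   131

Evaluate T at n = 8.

326

From T(1) = 11 and T(2) = 26: 1a + c = 11 and 4a + c = 26.
Subtracting: 3a = 15, so a = 5; then c = 11 − 5·1 = 6.
So T(n) = 5n² + 6, and T(8) = 326.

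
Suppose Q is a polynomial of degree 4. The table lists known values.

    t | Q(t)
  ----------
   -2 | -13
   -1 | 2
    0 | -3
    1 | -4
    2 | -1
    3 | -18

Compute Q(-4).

Write Q(t) = at^4 + bt³ + ct² + dt + e; the 6 given values yield a linear system in the 5 coefficients.
Solving, Q(t) = -t^4 + 2t³ + 3t² - 5t - 3.
Then Q(-4) = -319.

-319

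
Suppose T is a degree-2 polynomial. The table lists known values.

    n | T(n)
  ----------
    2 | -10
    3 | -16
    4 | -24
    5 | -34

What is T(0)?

-4

Write T(n) = an² + bn + c; the 4 given values yield a linear system in the 3 coefficients.
Solving, T(n) = -n² - n - 4.
The constant term is T(0) = -4.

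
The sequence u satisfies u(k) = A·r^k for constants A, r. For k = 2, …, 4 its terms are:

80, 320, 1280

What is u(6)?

Consecutive ratio: 320/80 = 4, and 1280/320 = 4, so r = 4.
Then A·4^2 = 80 gives A = 5, and u(k) = 5·4^k.
u(6) = 5·4^6 = 20480.

20480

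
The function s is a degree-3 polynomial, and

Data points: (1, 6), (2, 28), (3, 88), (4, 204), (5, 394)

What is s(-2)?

Write s(t) = at³ + bt² + ct + d; the 5 given values yield a linear system in the 4 coefficients.
Solving, s(t) = 3t³ + t² - 2t + 4.
Then s(-2) = -12.

-12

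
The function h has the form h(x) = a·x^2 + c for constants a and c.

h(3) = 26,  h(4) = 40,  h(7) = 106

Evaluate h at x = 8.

From h(3) = 26 and h(4) = 40: 9a + c = 26 and 16a + c = 40.
Subtracting: 7a = 14, so a = 2; then c = 26 − 2·9 = 8.
So h(x) = 2x² + 8, and h(8) = 136.

136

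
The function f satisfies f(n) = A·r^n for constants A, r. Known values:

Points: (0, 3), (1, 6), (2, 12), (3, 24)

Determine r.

Consecutive ratio: 6/3 = 2, and 12/6 = 2, so r = 2.
Then A·2^0 = 3 gives A = 3, and f(n) = 3·2^n.

2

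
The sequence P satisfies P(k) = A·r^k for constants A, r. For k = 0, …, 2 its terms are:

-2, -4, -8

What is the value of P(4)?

-32

Consecutive ratio: -4/(-2) = 2, and -8/(-4) = 2, so r = 2.
Then A·2^0 = -2 gives A = -2, and P(k) = -2·2^k.
P(4) = -2·2^4 = -32.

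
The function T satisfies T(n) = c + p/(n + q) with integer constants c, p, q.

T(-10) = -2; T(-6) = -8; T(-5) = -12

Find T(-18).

1

(T(n) − c)(n + q) = p for each data point; the three points give a linear system in c and q, then p follows.
Solving: c = 4, q = 2, p = 48, so T(n) = 4 + 48/(n + 2).
Then T(-18) = 4 + 48/(-16) = 1.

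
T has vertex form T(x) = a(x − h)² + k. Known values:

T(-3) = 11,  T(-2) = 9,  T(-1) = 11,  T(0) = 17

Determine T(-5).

First differences -2, 2, 6; second difference 4 = 2a, so a = 2.
Expanding, the x-coefficient is −2ah = -4h; matching it to the data gives h = -2, and then k = 9.
So T(x) = 2(x + 2)² + 9.
T(-5) = 2·(-3)² + 9 = 27.

27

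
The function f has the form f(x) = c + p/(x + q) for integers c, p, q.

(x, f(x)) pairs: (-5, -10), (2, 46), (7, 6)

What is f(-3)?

(f(x) − c)(x + q) = p for each data point; the three points give a linear system in c and q, then p follows.
Solving: c = -2, q = -1, p = 48, so f(x) = -2 + 48/(x − 1).
Then f(-3) = -2 + 48/(-4) = -14.

-14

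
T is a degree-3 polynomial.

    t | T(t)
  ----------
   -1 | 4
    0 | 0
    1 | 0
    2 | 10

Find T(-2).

6

Write T(t) = at³ + bt² + ct + d; the 4 given values yield a linear system in the 4 coefficients.
Solving, T(t) = t³ + 2t² - 3t.
Then T(-2) = 6.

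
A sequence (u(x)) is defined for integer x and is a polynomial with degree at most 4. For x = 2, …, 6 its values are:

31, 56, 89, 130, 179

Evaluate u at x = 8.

First differences: 25, 33, 41, 49. Second differences: 8, 8, 8.
Level-2 differences are constant, so u has degree 2.
Fitting a degree-2 polynomial gives u(x) = 4x² + 5x + 5.
Then u(8) = 301.

301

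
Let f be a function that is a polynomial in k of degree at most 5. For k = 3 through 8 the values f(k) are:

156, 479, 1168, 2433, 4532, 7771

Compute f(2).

37

First differences: 323, 689, 1265, 2099, 3239. Second differences: 366, 576, 834, 1140. Third differences: 210, 258, 306. Fourth differences: 48, 48.
Level-4 differences are constant, so f has degree 4.
Fitting a degree-4 polynomial gives f(k) = 2k^4 - k³ + k² + 3k + 3.
Then f(2) = 37.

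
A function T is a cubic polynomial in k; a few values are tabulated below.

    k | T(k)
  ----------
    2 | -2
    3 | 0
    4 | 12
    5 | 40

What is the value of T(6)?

Write T(k) = ak³ + bk² + ck + d; the 4 given values yield a linear system in the 4 coefficients.
Solving, T(k) = k³ - 4k² + 3k.
Then T(6) = 90.

90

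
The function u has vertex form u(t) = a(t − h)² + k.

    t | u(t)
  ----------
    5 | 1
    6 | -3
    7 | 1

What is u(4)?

First differences -4, 4; second difference 8 = 2a, so a = 4.
Expanding, the t-coefficient is −2ah = -8h; matching it to the data gives h = 6, and then k = -3.
So u(t) = 4(t − 6)² − 3.
u(4) = 4·(-2)² − 3 = 13.

13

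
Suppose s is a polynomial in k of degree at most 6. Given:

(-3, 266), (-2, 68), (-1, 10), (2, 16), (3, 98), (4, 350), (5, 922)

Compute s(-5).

1682

Write s(k) = ak^6 + bk^5 + ck^4 + dk³ + ek² + pk + q; the 7 given values yield a linear system in the 7 coefficients.
Solving, the top 2 coefficients vanish, and s(k) = 2k^4 - 3k³ + 2k² - k + 2.
Then s(-5) = 1682.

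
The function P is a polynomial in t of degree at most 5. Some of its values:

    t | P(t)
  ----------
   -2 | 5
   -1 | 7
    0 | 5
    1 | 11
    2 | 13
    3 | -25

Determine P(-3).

First differences: 2, -2, 6, 2, -38. Second differences: -4, 8, -4, -40. Third differences: 12, -12, -36. Fourth differences: -24, -24.
Level-4 differences are constant, so P has degree 4.
Fitting a degree-4 polynomial gives P(t) = -t^4 + 5t² + 2t + 5.
Then P(-3) = -37.

-37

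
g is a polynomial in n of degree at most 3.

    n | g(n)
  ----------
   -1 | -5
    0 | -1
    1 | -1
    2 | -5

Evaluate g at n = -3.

Write g(n) = an³ + bn² + cn + d; the 4 given values yield a linear system in the 4 coefficients.
Solving, the leading coefficient vanishes, and g(n) = -2n² + 2n - 1.
Then g(-3) = -25.

-25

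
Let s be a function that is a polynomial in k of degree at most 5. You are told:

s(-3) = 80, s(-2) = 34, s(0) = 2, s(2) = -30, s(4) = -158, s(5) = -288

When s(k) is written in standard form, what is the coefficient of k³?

-2

Write s(k) = ak^5 + bk^4 + ck³ + dk² + ek + p; the 6 given values yield a linear system in the 6 coefficients.
Solving, the top 2 coefficients vanish, and s(k) = -2k³ - 8k + 2.
The coefficient of k³ is -2.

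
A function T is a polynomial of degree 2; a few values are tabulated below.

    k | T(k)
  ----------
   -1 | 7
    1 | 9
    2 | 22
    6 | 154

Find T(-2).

Write T(k) = ak² + bk + c; the 4 given values yield a linear system in the 3 coefficients.
Solving, T(k) = 4k² + k + 4.
Then T(-2) = 18.

18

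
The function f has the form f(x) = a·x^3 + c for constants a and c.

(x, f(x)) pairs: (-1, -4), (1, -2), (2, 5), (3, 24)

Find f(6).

213

From f(-1) = -4 and f(1) = -2: -1a + c = -4 and 1a + c = -2.
Subtracting: 2a = 2, so a = 1; then c = -4 − 1·(-1) = -3.
So f(x) = 1x³ − 3, and f(6) = 213.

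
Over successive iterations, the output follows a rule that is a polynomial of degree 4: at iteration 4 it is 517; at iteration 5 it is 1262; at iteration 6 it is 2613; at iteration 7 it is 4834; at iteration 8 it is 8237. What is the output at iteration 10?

20077

Write the value at m as u(m).
Write u(m) = am^4 + bm³ + cm² + dm + e; the 5 given values yield a linear system in the 5 coefficients.
Solving, u(m) = 2m^4 + m² - 2m - 3.
Then u(10) = 20077.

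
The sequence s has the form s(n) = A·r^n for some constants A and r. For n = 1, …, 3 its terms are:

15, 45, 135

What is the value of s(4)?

Consecutive ratio: 45/15 = 3, and 135/45 = 3, so r = 3.
Then A·3^1 = 15 gives A = 5, and s(n) = 5·3^n.
s(4) = 5·3^4 = 405.

405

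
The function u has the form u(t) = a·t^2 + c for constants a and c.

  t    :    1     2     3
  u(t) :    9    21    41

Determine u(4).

From u(1) = 9 and u(2) = 21: 1a + c = 9 and 4a + c = 21.
Subtracting: 3a = 12, so a = 4; then c = 9 − 4·1 = 5.
So u(t) = 4t² + 5, and u(4) = 69.

69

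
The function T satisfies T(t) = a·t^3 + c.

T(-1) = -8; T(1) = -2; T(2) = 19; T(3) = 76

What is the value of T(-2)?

-29

From T(-1) = -8 and T(1) = -2: -1a + c = -8 and 1a + c = -2.
Subtracting: 2a = 6, so a = 3; then c = -8 − 3·(-1) = -5.
So T(t) = 3t³ − 5, and T(-2) = -29.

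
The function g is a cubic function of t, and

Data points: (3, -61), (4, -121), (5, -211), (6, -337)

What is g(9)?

-991

Write g(t) = at³ + bt² + ct + d; the 4 given values yield a linear system in the 4 coefficients.
Solving, g(t) = -t³ - 3t² - 2t - 1.
Then g(9) = -991.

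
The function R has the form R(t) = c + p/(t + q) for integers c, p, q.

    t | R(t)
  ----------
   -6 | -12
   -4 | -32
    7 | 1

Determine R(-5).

(R(t) − c)(t + q) = p for each data point; the three points give a linear system in c and q, then p follows.
Solving: c = -2, q = 3, p = 30, so R(t) = -2 + 30/(t + 3).
Then R(-5) = -2 + 30/(-2) = -17.

-17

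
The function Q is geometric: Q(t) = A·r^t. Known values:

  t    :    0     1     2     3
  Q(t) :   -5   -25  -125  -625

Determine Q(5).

Consecutive ratio: -25/(-5) = 5, and -125/(-25) = 5, so r = 5.
Then A·5^0 = -5 gives A = -5, and Q(t) = -5·5^t.
Q(5) = -5·5^5 = -15625.

-15625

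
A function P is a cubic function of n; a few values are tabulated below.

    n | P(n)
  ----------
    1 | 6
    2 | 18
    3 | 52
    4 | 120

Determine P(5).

234

Write P(n) = an³ + bn² + cn + d; the 4 given values yield a linear system in the 4 coefficients.
Solving, P(n) = 2n³ - n² + n + 4.
Then P(5) = 234.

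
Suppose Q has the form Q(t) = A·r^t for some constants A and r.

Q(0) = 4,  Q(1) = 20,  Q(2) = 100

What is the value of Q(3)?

Consecutive ratio: 20/4 = 5, and 100/20 = 5, so r = 5.
Then A·5^0 = 4 gives A = 4, and Q(t) = 4·5^t.
Q(3) = 4·5^3 = 500.

500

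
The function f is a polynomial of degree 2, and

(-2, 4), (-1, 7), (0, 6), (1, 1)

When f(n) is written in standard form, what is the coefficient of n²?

-2

Write f(n) = an² + bn + c; the 4 given values yield a linear system in the 3 coefficients.
Solving, f(n) = -2n² - 3n + 6.
The coefficient of n² is -2.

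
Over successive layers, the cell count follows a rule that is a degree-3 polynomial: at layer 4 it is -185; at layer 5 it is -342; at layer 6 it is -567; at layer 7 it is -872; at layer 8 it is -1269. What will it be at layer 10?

Write the value at k as h(k).
First differences: -157, -225, -305, -397. Second differences: -68, -80, -92. Third differences: -12, -12.
Level-3 differences are constant, so h has degree 3.
Fitting a degree-3 polynomial gives h(k) = -2k³ - 4k² + k + 3.
Then h(10) = -2387.

-2387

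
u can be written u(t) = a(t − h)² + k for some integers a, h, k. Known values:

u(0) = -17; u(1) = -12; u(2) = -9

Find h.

First differences 5, 3; second difference -2 = 2a, so a = -1.
Expanding, the t-coefficient is −2ah = 2h; matching it to the data gives h = 3, and then k = -8.
So u(t) = -1(t − 3)² − 8.
Hence h = 3.

3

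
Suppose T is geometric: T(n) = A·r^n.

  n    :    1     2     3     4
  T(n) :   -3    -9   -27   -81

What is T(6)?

Consecutive ratio: -9/(-3) = 3, and -27/(-9) = 3, so r = 3.
Then A·3^1 = -3 gives A = -1, and T(n) = -1·3^n.
T(6) = -1·3^6 = -729.

-729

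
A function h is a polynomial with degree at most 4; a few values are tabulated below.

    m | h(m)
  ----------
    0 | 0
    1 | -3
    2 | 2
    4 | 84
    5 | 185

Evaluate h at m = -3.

-63

Write h(m) = am^4 + bm³ + cm² + dm + e; the 5 given values yield a linear system in the 5 coefficients.
Solving, the leading coefficient vanishes, and h(m) = 2m³ - 2m² - 3m.
Then h(-3) = -63.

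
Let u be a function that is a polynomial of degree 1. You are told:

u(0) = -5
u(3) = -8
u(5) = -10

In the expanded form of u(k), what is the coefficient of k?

Write u(k) = ak + b; the 3 given values yield a linear system in the 2 coefficients.
Solving, u(k) = -k - 5.
The coefficient of k is -1.

-1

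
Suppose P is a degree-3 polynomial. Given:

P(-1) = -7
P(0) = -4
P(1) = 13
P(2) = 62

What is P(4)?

Write P(x) = ax³ + bx² + cx + d; the 4 given values yield a linear system in the 4 coefficients.
Solving, P(x) = 3x³ + 7x² + 7x - 4.
Then P(4) = 328.

328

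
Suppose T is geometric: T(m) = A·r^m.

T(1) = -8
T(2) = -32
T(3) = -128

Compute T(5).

Consecutive ratio: -32/(-8) = 4, and -128/(-32) = 4, so r = 4.
Then A·4^1 = -8 gives A = -2, and T(m) = -2·4^m.
T(5) = -2·4^5 = -2048.

-2048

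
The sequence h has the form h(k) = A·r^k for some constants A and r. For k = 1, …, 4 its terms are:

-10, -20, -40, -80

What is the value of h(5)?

Consecutive ratio: -20/(-10) = 2, and -40/(-20) = 2, so r = 2.
Then A·2^1 = -10 gives A = -5, and h(k) = -5·2^k.
h(5) = -5·2^5 = -160.

-160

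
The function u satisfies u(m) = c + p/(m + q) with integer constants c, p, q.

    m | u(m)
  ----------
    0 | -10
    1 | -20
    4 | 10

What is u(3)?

(u(m) − c)(m + q) = p for each data point; the three points give a linear system in c and q, then p follows.
Solving: c = 0, q = -2, p = 20, so u(m) = 20/(m − 2).
Then u(3) = 0 + 20/1 = 20.

20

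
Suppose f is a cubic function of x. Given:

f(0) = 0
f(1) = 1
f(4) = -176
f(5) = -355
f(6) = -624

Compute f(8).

Write f(x) = ax³ + bx² + cx + d; the 5 given values yield a linear system in the 4 coefficients.
Solving, f(x) = -3x³ + 4x.
Then f(8) = -1504.

-1504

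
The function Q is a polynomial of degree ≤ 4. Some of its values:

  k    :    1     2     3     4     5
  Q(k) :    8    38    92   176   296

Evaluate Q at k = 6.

458

Write Q(k) = ak^4 + bk³ + ck² + dk + e; the 5 given values yield a linear system in the 5 coefficients.
Solving, the leading coefficient vanishes, and Q(k) = k³ + 6k² + 5k - 4.
Then Q(6) = 458.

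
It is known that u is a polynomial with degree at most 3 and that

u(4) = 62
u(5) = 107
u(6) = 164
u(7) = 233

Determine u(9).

First differences: 45, 57, 69. Second differences: 12, 12.
Level-2 differences are constant, so u has degree 2.
Fitting a degree-2 polynomial gives u(k) = 6k² - 9k + 2.
Then u(9) = 407.

407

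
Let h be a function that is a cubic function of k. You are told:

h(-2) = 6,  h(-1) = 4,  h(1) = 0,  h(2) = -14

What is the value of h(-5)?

Write h(k) = ak³ + bk² + ck + d; the 4 given values yield a linear system in the 4 coefficients.
Solving, h(k) = -k³ - 2k² - k + 4.
Then h(-5) = 84.

84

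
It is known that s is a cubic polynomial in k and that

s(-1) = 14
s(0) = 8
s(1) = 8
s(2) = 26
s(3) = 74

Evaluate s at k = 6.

Write s(k) = ak³ + bk² + ck + d; the 5 given values yield a linear system in the 4 coefficients.
Solving, s(k) = 2k³ + 3k² - 5k + 8.
Then s(6) = 518.

518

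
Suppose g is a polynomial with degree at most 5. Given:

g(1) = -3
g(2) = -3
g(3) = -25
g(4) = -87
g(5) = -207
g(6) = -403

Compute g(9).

-1627

First differences: 0, -22, -62, -120, -196. Second differences: -22, -40, -58, -76. Third differences: -18, -18, -18.
Level-3 differences are constant, so g has degree 3.
Fitting a degree-3 polynomial gives g(t) = -3t³ + 7t² - 7.
Then g(9) = -1627.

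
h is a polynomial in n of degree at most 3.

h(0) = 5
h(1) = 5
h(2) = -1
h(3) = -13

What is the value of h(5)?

First differences: 0, -6, -12. Second differences: -6, -6.
Level-2 differences are constant, so h has degree 2.
Fitting a degree-2 polynomial gives h(n) = -3n² + 3n + 5.
Then h(5) = -55.

-55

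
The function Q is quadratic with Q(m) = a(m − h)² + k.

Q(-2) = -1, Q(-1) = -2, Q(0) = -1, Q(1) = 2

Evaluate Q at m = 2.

7

First differences -1, 1, 3; second difference 2 = 2a, so a = 1.
Expanding, the m-coefficient is −2ah = -2h; matching it to the data gives h = -1, and then k = -2.
So Q(m) = 1(m + 1)² − 2.
Q(2) = 1·3² − 2 = 7.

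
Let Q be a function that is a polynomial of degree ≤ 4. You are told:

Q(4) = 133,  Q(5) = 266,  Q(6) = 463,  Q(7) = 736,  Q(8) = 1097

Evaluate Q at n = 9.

1558

First differences: 133, 197, 273, 361. Second differences: 64, 76, 88. Third differences: 12, 12.
Level-3 differences are constant, so Q has degree 3.
Extending the table by one column gives the next first difference 461, so Q(9) = 1097 + 461 = 1558.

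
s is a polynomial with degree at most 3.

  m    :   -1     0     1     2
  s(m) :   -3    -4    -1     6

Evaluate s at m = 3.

Write s(m) = am³ + bm² + cm + d; the 4 given values yield a linear system in the 4 coefficients.
Solving, the leading coefficient vanishes, and s(m) = 2m² + m - 4.
Then s(3) = 17.

17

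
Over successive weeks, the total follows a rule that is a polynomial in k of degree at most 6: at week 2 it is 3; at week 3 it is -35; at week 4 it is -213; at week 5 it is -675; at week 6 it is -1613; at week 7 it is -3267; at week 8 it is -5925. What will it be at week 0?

Write the value at k as T(k).
First differences: -38, -178, -462, -938, -1654, -2658. Second differences: -140, -284, -476, -716, -1004. Third differences: -144, -192, -240, -288. Fourth differences: -48, -48, -48.
Level-4 differences are constant, so T has degree 4.
Fitting a degree-4 polynomial gives T(k) = -2k^4 + 4k³ + 4k² - 4k - 5.
Then T(0) = -5.

-5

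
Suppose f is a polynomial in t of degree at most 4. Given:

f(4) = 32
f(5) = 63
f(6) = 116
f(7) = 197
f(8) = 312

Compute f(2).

First differences: 31, 53, 81, 115. Second differences: 22, 28, 34. Third differences: 6, 6.
Level-3 differences are constant, so f has degree 3.
Fitting a degree-3 polynomial gives f(t) = t³ - 4t² + 6t + 8.
Then f(2) = 12.

12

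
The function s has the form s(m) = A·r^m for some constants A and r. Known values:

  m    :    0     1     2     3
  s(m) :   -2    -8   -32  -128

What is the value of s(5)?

Consecutive ratio: -8/(-2) = 4, and -32/(-8) = 4, so r = 4.
Then A·4^0 = -2 gives A = -2, and s(m) = -2·4^m.
s(5) = -2·4^5 = -2048.

-2048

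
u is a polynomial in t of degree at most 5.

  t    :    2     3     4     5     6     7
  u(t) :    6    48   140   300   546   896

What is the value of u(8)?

1368

Write u(t) = at^5 + bt^4 + ct³ + dt² + et + p; the 6 given values yield a linear system in the 6 coefficients.
Solving, the top 2 coefficients vanish, and u(t) = 3t³ - 2t² - 5t.
Then u(8) = 1368.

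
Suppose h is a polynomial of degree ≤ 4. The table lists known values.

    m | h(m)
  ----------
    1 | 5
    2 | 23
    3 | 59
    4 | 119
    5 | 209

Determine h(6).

335

Write h(m) = am^4 + bm³ + cm² + dm + e; the 5 given values yield a linear system in the 5 coefficients.
Solving, the leading coefficient vanishes, and h(m) = m³ + 3m² + 2m - 1.
Then h(6) = 335.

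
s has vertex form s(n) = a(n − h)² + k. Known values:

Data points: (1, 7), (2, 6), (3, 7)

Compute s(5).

15

First differences -1, 1; second difference 2 = 2a, so a = 1.
Expanding, the n-coefficient is −2ah = -2h; matching it to the data gives h = 2, and then k = 6.
So s(n) = 1(n − 2)² + 6.
s(5) = 1·3² + 6 = 15.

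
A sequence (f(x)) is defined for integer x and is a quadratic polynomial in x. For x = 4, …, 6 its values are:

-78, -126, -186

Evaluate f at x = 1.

-6

Write f(x) = ax² + bx + c; the 3 given values yield a linear system in the 3 coefficients.
Solving, f(x) = -6x² + 6x - 6.
Then f(1) = -6.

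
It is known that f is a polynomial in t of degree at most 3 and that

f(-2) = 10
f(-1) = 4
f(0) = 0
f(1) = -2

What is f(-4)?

28

Write f(t) = at³ + bt² + ct + d; the 4 given values yield a linear system in the 4 coefficients.
Solving, the leading coefficient vanishes, and f(t) = t² - 3t.
Then f(-4) = 28.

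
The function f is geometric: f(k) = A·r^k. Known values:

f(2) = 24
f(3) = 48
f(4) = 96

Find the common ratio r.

2

Consecutive ratio: 48/24 = 2, and 96/48 = 2, so r = 2.
Then A·2^2 = 24 gives A = 6, and f(k) = 6·2^k.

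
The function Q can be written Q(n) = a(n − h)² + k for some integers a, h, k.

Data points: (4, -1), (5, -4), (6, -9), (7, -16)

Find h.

First differences -3, -5, -7; second difference -2 = 2a, so a = -1.
Expanding, the n-coefficient is −2ah = 2h; matching it to the data gives h = 3, and then k = 0.
So Q(n) = -1(n − 3)² + 0.
Hence h = 3.

3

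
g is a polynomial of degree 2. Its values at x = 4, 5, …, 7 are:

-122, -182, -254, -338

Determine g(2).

-38

Write g(x) = ax² + bx + c; the 4 given values yield a linear system in the 3 coefficients.
Solving, g(x) = -6x² - 6x - 2.
Then g(2) = -38.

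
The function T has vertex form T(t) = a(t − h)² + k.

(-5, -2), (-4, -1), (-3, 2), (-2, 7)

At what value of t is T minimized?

First differences 1, 3, 5; second difference 2 = 2a, so a = 1.
Expanding, the t-coefficient is −2ah = -2h; matching it to the data gives h = -5, and then k = -2.
So T(t) = 1(t + 5)² − 2.
Hence h = -5.

-5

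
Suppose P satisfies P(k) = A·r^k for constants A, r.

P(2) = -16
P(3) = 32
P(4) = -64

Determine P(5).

Consecutive ratio: 32/(-16) = -2, and -64/32 = -2, so r = -2.
Then A·(-2)^2 = -16 gives A = -4, and P(k) = -4·(-2)^k.
P(5) = -4·(-2)^5 = 128.

128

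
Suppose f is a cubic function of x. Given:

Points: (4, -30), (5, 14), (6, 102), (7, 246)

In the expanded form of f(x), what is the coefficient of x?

Write f(x) = ax³ + bx² + cx + d; the 4 given values yield a linear system in the 4 coefficients.
Solving, f(x) = 2x³ - 8x² - 6x - 6.
The coefficient of x is -6.

-6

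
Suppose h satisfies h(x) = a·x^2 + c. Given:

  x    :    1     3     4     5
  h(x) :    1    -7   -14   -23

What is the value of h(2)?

From h(1) = 1 and h(3) = -7: 1a + c = 1 and 9a + c = -7.
Subtracting: 8a = -8, so a = -1; then c = 1 − (-1)·1 = 2.
So h(x) = -1x² + 2, and h(2) = -2.

-2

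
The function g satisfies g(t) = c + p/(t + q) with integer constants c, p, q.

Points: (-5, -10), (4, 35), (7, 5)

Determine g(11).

0

(g(t) − c)(t + q) = p for each data point; the three points give a linear system in c and q, then p follows.
Solving: c = -5, q = -3, p = 40, so g(t) = -5 + 40/(t − 3).
Then g(11) = -5 + 40/8 = 0.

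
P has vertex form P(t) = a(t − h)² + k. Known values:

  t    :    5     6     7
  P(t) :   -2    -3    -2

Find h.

6

First differences -1, 1; second difference 2 = 2a, so a = 1.
Expanding, the t-coefficient is −2ah = -2h; matching it to the data gives h = 6, and then k = -3.
So P(t) = 1(t − 6)² − 3.
Hence h = 6.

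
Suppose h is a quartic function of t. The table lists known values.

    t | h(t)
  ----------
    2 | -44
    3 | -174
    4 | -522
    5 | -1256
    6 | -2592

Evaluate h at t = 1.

-12

Write h(t) = at^4 + bt³ + ct² + dt + e; the 5 given values yield a linear system in the 5 coefficients.
Solving, h(t) = -2t^4 + t² - 5t - 6.
Then h(1) = -12.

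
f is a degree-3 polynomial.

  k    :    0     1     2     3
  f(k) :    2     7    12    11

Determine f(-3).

47

Write f(k) = ak³ + bk² + ck + d; the 4 given values yield a linear system in the 4 coefficients.
Solving, f(k) = -k³ + 3k² + 3k + 2.
Then f(-3) = 47.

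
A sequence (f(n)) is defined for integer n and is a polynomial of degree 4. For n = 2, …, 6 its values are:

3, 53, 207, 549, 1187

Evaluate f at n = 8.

Write f(n) = an^4 + bn³ + cn² + dn + e; the 5 given values yield a linear system in the 5 coefficients.
Solving, f(n) = n^4 - 3n² - 1.
Then f(8) = 3903.

3903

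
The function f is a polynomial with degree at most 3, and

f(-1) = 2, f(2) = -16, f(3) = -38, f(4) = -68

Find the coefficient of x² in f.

Write f(x) = ax³ + bx² + cx + d; the 4 given values yield a linear system in the 4 coefficients.
Solving, the leading coefficient vanishes, and f(x) = -4x² - 2x + 4.
The coefficient of x² is -4.

-4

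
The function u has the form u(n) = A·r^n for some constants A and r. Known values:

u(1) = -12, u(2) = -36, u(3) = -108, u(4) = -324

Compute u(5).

-972

Consecutive ratio: -36/(-12) = 3, and -108/(-36) = 3, so r = 3.
Then A·3^1 = -12 gives A = -4, and u(n) = -4·3^n.
u(5) = -4·3^5 = -972.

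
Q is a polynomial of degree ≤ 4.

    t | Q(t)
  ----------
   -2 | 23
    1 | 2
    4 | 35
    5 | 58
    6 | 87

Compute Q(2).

7

Write Q(t) = at^4 + bt³ + ct² + dt + e; the 5 given values yield a linear system in the 5 coefficients.
Solving, the top 2 coefficients vanish, and Q(t) = 3t² - 4t + 3.
Then Q(2) = 7.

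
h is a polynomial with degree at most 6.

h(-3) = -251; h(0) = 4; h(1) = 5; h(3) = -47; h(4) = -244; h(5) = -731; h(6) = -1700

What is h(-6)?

Write h(x) = ax^6 + bx^5 + cx^4 + dx³ + ex² + px + q; the 7 given values yield a linear system in the 7 coefficients.
Solving, the top 2 coefficients vanish, and h(x) = -2x^4 + 4x³ + x² - 2x + 4.
Then h(-6) = -3404.

-3404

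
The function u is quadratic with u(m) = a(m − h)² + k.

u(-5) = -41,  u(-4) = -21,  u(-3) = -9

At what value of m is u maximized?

First differences 20, 12; second difference -8 = 2a, so a = -4.
Expanding, the m-coefficient is −2ah = 8h; matching it to the data gives h = -2, and then k = -5.
So u(m) = -4(m + 2)² − 5.
Hence h = -2.

-2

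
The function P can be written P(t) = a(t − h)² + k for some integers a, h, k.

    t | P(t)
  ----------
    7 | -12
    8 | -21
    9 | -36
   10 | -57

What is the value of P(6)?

First differences -9, -15, -21; second difference -6 = 2a, so a = -3.
Expanding, the t-coefficient is −2ah = 6h; matching it to the data gives h = 6, and then k = -9.
So P(t) = -3(t − 6)² − 9.
P(6) = -3·0² − 9 = -9.

-9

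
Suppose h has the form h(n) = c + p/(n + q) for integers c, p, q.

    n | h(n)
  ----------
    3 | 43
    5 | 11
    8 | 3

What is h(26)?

(h(n) − c)(n + q) = p for each data point; the three points give a linear system in c and q, then p follows.
Solving: c = -5, q = -2, p = 48, so h(n) = -5 + 48/(n − 2).
Then h(26) = -5 + 48/24 = -3.

-3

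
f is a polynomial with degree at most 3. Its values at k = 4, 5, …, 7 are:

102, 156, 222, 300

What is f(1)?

Write f(k) = ak³ + bk² + ck + d; the 4 given values yield a linear system in the 4 coefficients.
Solving, the leading coefficient vanishes, and f(k) = 6k² + 6.
Then f(1) = 12.

12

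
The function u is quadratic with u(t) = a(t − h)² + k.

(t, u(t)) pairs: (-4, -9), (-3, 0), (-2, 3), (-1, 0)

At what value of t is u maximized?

-2

First differences 9, 3, -3; second difference -6 = 2a, so a = -3.
Expanding, the t-coefficient is −2ah = 6h; matching it to the data gives h = -2, and then k = 3.
So u(t) = -3(t + 2)² + 3.
Hence h = -2.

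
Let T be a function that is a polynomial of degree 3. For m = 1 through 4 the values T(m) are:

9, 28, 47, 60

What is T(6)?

Write T(m) = am³ + bm² + cm + d; the 4 given values yield a linear system in the 4 coefficients.
Solving, T(m) = -m³ + 6m² + 8m - 4.
Then T(6) = 44.

44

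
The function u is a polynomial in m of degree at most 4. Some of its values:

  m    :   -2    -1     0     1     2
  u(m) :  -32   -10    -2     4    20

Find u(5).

248

First differences: 22, 8, 6, 16. Second differences: -14, -2, 10. Third differences: 12, 12.
Level-3 differences are constant, so u has degree 3.
Fitting a degree-3 polynomial gives u(m) = 2m³ - m² + 5m - 2.
Then u(5) = 248.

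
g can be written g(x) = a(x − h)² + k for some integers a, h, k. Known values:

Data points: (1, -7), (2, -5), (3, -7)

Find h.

2

First differences 2, -2; second difference -4 = 2a, so a = -2.
Expanding, the x-coefficient is −2ah = 4h; matching it to the data gives h = 2, and then k = -5.
So g(x) = -2(x − 2)² − 5.
Hence h = 2.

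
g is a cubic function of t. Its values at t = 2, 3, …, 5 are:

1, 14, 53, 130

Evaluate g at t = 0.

5

Write g(t) = at³ + bt² + ct + d; the 4 given values yield a linear system in the 4 coefficients.
Solving, g(t) = 2t³ - 5t² + 5.
Then g(0) = 5.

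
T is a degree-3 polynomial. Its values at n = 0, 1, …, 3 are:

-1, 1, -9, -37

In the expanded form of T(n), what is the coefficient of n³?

Write T(n) = an³ + bn² + cn + d; the 4 given values yield a linear system in the 4 coefficients.
Solving, T(n) = -n³ - 3n² + 6n - 1.
The coefficient of n³ is -1.

-1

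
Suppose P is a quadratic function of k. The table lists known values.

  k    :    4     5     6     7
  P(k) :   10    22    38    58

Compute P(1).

-2

Write P(k) = ak² + bk + c; the 4 given values yield a linear system in the 3 coefficients.
Solving, P(k) = 2k² - 6k + 2.
Then P(1) = -2.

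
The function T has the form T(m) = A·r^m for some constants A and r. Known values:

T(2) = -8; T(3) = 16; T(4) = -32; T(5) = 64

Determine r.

Consecutive ratio: 16/(-8) = -2, and -32/16 = -2, so r = -2.
Then A·(-2)^2 = -8 gives A = -2, and T(m) = -2·(-2)^m.

-2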